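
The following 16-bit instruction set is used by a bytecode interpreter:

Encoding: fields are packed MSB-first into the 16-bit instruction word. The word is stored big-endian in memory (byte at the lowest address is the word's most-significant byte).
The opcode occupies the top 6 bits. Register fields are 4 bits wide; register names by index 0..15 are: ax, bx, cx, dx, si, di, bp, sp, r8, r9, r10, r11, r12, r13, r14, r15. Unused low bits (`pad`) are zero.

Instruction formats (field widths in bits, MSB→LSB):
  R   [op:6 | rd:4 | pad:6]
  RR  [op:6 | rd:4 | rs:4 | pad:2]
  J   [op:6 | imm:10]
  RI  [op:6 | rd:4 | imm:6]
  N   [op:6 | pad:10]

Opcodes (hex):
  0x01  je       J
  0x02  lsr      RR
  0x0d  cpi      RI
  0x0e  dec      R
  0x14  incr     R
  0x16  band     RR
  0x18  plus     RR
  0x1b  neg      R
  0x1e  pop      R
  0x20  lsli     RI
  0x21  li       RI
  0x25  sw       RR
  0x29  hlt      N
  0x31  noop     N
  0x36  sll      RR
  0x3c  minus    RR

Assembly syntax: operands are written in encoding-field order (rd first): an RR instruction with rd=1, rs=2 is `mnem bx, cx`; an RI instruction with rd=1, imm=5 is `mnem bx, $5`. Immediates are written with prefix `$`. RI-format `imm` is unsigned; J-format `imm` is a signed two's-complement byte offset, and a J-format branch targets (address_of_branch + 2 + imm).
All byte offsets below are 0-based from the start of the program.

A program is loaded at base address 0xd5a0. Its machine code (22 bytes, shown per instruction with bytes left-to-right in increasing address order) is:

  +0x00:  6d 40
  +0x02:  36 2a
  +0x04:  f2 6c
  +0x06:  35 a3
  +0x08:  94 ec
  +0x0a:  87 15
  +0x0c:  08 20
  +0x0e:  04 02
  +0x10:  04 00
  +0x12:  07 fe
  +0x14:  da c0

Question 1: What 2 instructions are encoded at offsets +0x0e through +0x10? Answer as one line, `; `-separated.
je $2; je $0

off 0x0e: read 04 02 as big → 0x0402
  opcode bits[15:10]=0x1: je/J
  [9:0] imm=2 = $2
off 0x10: read 04 00 as big → 0x0400
  opcode bits[15:10]=0x1: je/J
  [9:0] imm=0 = $0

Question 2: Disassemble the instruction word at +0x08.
+0x08: 94 ec ⇒ word 0x94ec (big)
  op=0x94ec>>10=0x25 ⇒ sw (RR)
  rd@[9:6]=0x3 ⇒ dx
  rs@[5:2]=0xb ⇒ r11

sw dx, r11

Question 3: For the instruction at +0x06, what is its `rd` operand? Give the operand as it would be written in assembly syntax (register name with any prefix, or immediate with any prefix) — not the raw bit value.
+0x06: 35 a3 ⇒ word 0x35a3 (big)
  op=0x35a3>>10=0xd ⇒ cpi (RI)
  [9:6] rd=6 = bp
  [5:0] imm=35 = $35

bp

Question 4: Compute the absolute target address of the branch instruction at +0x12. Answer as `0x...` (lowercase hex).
0xd5b2

@+12  big-endian(07 fe) = 0x07fe
  op=0x07fe>>10=0x1 ⇒ je (J)
  [9:0] imm=1022 (s10→-2) = $-2
  target = base 0xd5a0 + off 0x12 + 2 + imm -2 = 0xd5b2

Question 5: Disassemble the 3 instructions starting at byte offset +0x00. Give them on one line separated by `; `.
@+00  big-endian(6d 40) = 0x6d40
  opcode bits[15:10]=0x1b: neg/R
  rd@[9:6]=0x5 ⇒ di
@+02  big-endian(36 2a) = 0x362a
  opcode bits[15:10]=0xd: cpi/RI
  rd@[9:6]=0x8 ⇒ r8
  imm@[5:0]=0x2a ⇒ $42
@+04  big-endian(f2 6c) = 0xf26c
  opcode bits[15:10]=0x3c: minus/RR
  rd@[9:6]=0x9 ⇒ r9
  rs@[5:2]=0xb ⇒ r11

neg di; cpi r8, $42; minus r9, r11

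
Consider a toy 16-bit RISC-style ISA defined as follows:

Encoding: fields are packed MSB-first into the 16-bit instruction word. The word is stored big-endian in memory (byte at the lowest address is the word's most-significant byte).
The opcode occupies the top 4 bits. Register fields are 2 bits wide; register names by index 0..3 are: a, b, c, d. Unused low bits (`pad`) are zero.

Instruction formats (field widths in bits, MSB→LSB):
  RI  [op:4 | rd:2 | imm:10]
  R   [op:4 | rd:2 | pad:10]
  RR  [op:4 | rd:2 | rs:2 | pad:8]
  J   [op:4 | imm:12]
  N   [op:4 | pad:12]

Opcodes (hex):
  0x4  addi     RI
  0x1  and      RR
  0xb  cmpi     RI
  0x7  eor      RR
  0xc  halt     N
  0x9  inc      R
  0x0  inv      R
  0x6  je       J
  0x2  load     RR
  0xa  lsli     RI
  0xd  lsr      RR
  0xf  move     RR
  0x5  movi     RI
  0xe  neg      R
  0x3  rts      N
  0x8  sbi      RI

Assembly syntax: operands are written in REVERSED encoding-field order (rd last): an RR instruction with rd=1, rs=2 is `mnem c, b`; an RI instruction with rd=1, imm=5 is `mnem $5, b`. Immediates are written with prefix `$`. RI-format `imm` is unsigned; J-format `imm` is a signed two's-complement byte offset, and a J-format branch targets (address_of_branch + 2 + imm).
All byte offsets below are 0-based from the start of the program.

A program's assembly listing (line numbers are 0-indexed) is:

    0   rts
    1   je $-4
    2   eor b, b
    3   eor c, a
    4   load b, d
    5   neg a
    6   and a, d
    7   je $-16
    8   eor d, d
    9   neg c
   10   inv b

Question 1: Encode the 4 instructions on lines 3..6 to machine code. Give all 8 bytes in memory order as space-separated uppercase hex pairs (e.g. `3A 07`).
line 3 (eor): pack op=0x7:4|rd=0:2|rs=2:2|pad=0:8 = 0x7200; big→ 72 00
line 4 (load): pack op=0x2:4|rd=3:2|rs=1:2|pad=0:8 = 0x2d00; big→ 2d 00
line 5 (neg): pack op=0xe:4|rd=0:2|pad=0:10 = 0xe000; big→ e0 00
line 6 (and): pack op=0x1:4|rd=3:2|rs=0:2|pad=0:8 = 0x1c00; big→ 1c 00

72 00 2D 00 E0 00 1C 00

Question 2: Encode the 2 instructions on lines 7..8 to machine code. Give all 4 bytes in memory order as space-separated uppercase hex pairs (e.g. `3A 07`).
6F F0 7F 00

L7: je op=0x6:4|imm=-16:12 ⇒ 0x6ff0 ⇒ big 6f f0
L8: eor op=0x7:4|rd=3:2|rs=3:2|pad=0:8 ⇒ 0x7f00 ⇒ big 7f 00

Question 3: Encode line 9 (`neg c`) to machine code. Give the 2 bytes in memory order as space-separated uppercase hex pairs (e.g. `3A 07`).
L9: neg op=0xe:4|rd=2:2|pad=0:10 ⇒ 0xe800 ⇒ big e8 00

E8 00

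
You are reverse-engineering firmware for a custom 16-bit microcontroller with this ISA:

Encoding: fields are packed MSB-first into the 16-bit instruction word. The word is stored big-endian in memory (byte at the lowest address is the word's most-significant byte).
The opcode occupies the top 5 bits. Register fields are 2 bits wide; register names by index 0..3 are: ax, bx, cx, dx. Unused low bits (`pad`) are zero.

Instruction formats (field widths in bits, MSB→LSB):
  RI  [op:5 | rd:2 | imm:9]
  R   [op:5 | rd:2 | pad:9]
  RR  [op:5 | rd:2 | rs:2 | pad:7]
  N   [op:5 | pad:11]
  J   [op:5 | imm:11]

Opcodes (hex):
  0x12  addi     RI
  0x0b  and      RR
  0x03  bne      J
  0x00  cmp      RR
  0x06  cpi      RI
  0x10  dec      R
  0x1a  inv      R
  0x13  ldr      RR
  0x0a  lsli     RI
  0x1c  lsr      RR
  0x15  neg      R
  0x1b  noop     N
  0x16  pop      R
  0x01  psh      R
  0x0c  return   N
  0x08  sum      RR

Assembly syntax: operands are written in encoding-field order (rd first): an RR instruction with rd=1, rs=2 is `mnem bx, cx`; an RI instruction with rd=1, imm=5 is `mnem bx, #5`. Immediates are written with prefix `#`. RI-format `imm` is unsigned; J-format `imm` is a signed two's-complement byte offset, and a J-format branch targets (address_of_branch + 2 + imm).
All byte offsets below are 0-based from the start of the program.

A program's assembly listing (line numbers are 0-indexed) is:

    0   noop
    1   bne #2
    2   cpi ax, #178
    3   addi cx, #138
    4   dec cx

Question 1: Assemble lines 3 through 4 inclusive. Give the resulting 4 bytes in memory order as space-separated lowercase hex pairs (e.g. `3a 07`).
L3: addi op=0x12:5|rd=2:2|imm=138:9 ⇒ 0x948a ⇒ big 94 8a
L4: dec op=0x10:5|rd=2:2|pad=0:9 ⇒ 0x8400 ⇒ big 84 00

94 8a 84 00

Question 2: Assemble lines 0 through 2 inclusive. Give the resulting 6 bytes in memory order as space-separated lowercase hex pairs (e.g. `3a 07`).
d8 00 18 02 30 b2

line 0 (noop): pack op=0x1b:5|pad=0:11 = 0xd800; big→ d8 00
line 1 (bne): pack op=0x3:5|imm=2:11 = 0x1802; big→ 18 02
line 2 (cpi): pack op=0x6:5|rd=0:2|imm=178:9 = 0x30b2; big→ 30 b2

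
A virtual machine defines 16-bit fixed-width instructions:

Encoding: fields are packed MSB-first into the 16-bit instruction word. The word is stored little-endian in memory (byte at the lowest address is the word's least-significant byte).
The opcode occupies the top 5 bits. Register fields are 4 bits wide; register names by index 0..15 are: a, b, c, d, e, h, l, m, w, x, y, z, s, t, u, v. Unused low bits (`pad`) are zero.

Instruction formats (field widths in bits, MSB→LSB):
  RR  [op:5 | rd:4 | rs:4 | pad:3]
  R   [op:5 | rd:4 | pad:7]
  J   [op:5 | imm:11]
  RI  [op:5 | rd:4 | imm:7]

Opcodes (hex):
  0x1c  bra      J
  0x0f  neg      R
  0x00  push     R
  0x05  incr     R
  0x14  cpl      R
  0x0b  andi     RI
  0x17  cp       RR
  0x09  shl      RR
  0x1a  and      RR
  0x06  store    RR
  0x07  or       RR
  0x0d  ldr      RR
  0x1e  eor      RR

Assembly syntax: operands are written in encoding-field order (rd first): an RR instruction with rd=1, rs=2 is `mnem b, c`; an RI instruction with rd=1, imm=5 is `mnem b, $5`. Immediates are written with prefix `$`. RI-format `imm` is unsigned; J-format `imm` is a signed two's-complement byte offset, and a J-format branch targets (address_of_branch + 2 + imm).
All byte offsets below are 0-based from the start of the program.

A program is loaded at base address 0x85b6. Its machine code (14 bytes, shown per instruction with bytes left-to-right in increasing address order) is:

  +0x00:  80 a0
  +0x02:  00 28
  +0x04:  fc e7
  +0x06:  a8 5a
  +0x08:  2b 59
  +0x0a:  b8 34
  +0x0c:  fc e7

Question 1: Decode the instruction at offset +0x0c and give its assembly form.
bra $-4

[0c] fc e7 → 0xe7fc
  top 5b → 0x1c → bra [J]
  imm@[10:0]=0x7fc (s11→-4) ⇒ $-4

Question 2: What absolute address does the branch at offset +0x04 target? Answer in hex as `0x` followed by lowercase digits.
off 0x04: read fc e7 as little → 0xe7fc
  opcode bits[15:11]=0x1c: bra/J
  [10:0] imm=2044 (s11→-4) = $-4
  target = base 0x85b6 + off 0x04 + 2 + imm -4 = 0x85b8

0x85b8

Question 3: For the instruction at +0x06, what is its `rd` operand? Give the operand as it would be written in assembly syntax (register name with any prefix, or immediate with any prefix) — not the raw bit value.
[06] a8 5a → 0x5aa8
  top 5b → 0xb → andi [RI]
  [10:7] rd=5 = h
  [6:0] imm=40 = $40

h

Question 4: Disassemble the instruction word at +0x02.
incr a

off 0x02: read 00 28 as little → 0x2800
  op=0x2800>>11=0x5 ⇒ incr (R)
  rd@[10:7]=0x0 ⇒ a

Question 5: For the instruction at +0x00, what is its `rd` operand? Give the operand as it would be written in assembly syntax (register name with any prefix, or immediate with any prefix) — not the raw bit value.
b

[00] 80 a0 → 0xa080
  top 5b → 0x14 → cpl [R]
  rd@[10:7]=0x1 ⇒ b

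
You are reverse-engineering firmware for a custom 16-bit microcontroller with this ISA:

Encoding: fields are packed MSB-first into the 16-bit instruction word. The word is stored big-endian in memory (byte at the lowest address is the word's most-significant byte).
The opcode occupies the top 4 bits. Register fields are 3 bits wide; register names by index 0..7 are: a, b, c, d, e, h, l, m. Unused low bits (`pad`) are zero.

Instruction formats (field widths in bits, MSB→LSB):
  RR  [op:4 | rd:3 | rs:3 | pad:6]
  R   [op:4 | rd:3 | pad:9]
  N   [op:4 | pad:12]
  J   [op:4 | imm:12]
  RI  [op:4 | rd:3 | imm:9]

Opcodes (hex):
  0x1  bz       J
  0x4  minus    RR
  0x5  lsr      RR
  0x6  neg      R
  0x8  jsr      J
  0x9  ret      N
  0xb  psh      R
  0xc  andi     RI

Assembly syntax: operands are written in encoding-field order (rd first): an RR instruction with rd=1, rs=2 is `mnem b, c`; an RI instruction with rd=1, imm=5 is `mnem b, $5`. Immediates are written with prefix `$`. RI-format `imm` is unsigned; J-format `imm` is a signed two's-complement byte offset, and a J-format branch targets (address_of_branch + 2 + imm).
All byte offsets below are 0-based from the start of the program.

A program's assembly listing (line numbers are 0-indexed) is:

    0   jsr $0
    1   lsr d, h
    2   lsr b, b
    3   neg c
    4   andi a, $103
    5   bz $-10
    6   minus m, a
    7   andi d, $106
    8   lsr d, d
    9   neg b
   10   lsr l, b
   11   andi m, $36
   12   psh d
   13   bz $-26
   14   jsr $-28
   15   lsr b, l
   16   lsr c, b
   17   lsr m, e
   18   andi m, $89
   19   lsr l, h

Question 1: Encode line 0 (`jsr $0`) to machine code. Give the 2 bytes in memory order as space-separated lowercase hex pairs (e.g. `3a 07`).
0. jsr fields op=0x8:4|imm=0:12 → word 8000h → 80 00

80 00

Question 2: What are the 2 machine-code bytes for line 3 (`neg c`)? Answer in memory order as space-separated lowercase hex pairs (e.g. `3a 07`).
L3: neg op=0x6:4|rd=2:3|pad=0:9 ⇒ 0x6400 ⇒ big 64 00

64 00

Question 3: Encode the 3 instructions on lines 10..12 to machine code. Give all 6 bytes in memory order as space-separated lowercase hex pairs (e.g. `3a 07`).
10. lsr fields op=0x5:4|rd=6:3|rs=1:3|pad=0:6 → word 5c40h → 5c 40
11. andi fields op=0xc:4|rd=7:3|imm=36:9 → word ce24h → ce 24
12. psh fields op=0xb:4|rd=3:3|pad=0:9 → word b600h → b6 00

5c 40 ce 24 b6 00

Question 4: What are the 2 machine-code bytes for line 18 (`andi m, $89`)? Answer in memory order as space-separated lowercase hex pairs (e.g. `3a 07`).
ce 59

L18: andi op=0xc:4|rd=7:3|imm=89:9 ⇒ 0xce59 ⇒ big ce 59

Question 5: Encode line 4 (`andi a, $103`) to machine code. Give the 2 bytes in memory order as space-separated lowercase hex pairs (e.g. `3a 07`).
L4: andi op=0xc:4|rd=0:3|imm=103:9 ⇒ 0xc067 ⇒ big c0 67

c0 67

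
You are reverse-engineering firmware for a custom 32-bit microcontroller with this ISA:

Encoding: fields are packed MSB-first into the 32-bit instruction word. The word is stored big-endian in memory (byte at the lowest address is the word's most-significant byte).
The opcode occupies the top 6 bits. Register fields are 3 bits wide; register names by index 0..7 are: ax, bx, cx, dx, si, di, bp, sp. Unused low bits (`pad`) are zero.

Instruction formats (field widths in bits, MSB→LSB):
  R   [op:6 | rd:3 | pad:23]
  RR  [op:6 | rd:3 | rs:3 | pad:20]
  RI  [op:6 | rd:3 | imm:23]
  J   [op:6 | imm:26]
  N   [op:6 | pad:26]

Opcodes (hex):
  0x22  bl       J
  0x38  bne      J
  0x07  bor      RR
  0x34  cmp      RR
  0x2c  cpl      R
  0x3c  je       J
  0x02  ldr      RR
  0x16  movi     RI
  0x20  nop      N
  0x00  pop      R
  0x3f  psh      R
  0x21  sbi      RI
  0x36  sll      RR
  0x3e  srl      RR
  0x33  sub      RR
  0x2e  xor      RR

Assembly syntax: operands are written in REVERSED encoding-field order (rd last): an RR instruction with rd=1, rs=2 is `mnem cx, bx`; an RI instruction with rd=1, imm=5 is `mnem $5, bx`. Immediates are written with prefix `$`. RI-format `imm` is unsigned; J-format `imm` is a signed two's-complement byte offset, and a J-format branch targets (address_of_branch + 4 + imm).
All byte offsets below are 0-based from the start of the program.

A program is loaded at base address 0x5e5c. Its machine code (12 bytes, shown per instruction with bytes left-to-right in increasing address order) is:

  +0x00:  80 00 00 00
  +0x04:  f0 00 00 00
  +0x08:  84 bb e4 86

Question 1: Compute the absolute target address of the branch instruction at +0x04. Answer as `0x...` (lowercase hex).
0x5e64

+0x04: f0 00 00 00 ⇒ word 0xf0000000 (big)
  opcode bits[31:26]=0x3c: je/J
  imm: (w>>0)&0x3ffffff=0x0 → $0
  target = base 0x5e5c + off 0x04 + 4 + imm 0 = 0x5e64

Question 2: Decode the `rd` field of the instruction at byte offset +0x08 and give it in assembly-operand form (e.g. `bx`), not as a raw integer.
bx

[08] 84 bb e4 86 → 0x84bbe486
  opcode bits[31:26]=0x21: sbi/RI
  rd@[25:23]=0x1 ⇒ bx
  imm@[22:0]=0x3be486 ⇒ $3925126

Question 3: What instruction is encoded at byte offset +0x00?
nop

+0x00: 80 00 00 00 ⇒ word 0x80000000 (big)
  opcode bits[31:26]=0x20: nop/N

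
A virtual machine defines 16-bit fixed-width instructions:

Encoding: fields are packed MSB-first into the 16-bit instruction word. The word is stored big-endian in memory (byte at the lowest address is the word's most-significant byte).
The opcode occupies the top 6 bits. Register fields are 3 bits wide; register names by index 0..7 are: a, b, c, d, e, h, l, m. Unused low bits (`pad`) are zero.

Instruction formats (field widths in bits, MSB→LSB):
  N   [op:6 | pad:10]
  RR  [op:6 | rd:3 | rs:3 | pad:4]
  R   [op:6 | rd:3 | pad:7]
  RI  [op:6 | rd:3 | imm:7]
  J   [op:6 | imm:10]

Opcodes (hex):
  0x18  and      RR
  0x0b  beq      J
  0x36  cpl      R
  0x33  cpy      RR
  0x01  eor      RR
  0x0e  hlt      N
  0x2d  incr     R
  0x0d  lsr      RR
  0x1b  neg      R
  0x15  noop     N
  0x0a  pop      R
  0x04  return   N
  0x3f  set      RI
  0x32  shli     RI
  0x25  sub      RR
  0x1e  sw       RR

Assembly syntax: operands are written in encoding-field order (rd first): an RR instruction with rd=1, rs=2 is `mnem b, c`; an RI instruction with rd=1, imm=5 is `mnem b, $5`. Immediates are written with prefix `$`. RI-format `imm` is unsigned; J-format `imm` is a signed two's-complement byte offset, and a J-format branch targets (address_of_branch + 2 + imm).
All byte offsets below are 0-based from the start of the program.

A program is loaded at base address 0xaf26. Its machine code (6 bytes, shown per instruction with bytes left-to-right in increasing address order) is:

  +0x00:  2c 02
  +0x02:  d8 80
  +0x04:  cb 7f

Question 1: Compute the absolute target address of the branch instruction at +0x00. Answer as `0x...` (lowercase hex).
0xaf2a

off 0x00: read 2c 02 as big → 0x2c02
  op=0x2c02>>10=0xb ⇒ beq (J)
  imm: (w>>0)&0x3ff=0x2 → $2
  target = base 0xaf26 + off 0x00 + 2 + imm 2 = 0xaf2a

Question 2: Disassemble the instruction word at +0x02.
cpl b

+0x02: d8 80 ⇒ word 0xd880 (big)
  opcode bits[15:10]=0x36: cpl/R
  rd@[9:7]=0x1 ⇒ b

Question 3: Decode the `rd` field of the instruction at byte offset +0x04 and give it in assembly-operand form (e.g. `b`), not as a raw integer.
l

off 0x04: read cb 7f as big → 0xcb7f
  op=0xcb7f>>10=0x32 ⇒ shli (RI)
  rd@[9:7]=0x6 ⇒ l
  imm@[6:0]=0x7f ⇒ $127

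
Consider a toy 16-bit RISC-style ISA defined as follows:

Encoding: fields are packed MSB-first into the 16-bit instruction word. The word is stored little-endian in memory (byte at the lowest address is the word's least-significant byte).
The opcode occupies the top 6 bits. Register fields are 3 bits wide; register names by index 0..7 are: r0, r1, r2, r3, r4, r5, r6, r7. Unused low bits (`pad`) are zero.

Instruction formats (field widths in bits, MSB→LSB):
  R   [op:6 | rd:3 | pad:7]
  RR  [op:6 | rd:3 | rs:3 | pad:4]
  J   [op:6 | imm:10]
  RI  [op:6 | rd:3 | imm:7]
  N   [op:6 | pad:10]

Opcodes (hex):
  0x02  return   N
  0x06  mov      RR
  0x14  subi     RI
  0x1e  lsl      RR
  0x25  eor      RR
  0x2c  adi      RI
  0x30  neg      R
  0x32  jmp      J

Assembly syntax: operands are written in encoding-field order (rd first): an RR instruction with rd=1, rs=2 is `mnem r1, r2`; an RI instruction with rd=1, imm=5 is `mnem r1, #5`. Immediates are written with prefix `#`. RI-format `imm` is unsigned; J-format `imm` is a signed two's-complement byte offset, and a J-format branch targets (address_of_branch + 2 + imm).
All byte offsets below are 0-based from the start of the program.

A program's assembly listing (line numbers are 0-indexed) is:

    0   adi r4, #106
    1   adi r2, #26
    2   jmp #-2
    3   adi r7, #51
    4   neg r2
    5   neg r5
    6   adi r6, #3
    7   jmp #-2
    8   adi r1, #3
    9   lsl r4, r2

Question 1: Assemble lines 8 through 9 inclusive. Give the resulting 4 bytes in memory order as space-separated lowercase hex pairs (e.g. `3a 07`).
83 b0 20 7a

L8: adi op=0x2c:6|rd=1:3|imm=3:7 ⇒ 0xb083 ⇒ little 83 b0
L9: lsl op=0x1e:6|rd=4:3|rs=2:3|pad=0:4 ⇒ 0x7a20 ⇒ little 20 7a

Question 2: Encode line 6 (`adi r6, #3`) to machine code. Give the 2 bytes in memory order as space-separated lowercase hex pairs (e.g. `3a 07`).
L6: adi op=0x2c:6|rd=6:3|imm=3:7 ⇒ 0xb303 ⇒ little 03 b3

03 b3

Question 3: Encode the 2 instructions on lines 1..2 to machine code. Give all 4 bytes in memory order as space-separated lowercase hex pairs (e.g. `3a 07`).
L1: adi op=0x2c:6|rd=2:3|imm=26:7 ⇒ 0xb11a ⇒ little 1a b1
L2: jmp op=0x32:6|imm=-2:10 ⇒ 0xcbfe ⇒ little fe cb

1a b1 fe cb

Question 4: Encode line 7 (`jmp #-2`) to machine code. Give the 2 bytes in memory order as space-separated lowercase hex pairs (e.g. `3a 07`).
fe cb

7. jmp fields op=0x32:6|imm=-2:10 → word cbfeh → fe cb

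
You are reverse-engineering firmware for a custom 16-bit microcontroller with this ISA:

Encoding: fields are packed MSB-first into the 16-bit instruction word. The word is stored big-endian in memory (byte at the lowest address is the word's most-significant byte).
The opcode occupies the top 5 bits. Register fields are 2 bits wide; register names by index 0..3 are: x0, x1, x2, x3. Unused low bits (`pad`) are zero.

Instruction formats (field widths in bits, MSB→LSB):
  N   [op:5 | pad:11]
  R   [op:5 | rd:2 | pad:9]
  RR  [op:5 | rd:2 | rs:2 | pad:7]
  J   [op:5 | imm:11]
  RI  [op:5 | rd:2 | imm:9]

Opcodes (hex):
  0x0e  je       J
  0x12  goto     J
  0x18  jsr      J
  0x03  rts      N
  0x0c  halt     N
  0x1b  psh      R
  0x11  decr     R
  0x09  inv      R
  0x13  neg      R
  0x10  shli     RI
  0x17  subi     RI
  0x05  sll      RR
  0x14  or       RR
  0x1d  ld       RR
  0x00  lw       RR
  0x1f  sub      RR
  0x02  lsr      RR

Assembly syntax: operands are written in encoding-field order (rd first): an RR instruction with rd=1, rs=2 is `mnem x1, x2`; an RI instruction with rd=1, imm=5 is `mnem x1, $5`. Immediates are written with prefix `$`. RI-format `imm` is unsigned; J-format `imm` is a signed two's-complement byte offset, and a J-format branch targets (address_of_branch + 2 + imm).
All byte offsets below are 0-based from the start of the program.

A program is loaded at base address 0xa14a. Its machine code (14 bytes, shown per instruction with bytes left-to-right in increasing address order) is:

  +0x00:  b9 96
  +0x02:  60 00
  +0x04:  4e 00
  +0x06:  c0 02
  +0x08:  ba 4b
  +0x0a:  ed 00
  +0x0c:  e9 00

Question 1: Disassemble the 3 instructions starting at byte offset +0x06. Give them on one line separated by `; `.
jsr $2; subi x1, $75; ld x2, x2

+0x06: c0 02 ⇒ word 0xc002 (big)
  op=0xc002>>11=0x18 ⇒ jsr (J)
  imm: (w>>0)&0x7ff=0x2 → $2
+0x08: ba 4b ⇒ word 0xba4b (big)
  op=0xba4b>>11=0x17 ⇒ subi (RI)
  rd: (w>>9)&0x3=0x1 → x1
  imm: (w>>0)&0x1ff=0x4b → $75
+0x0a: ed 00 ⇒ word 0xed00 (big)
  op=0xed00>>11=0x1d ⇒ ld (RR)
  rd: (w>>9)&0x3=0x2 → x2
  rs: (w>>7)&0x3=0x2 → x2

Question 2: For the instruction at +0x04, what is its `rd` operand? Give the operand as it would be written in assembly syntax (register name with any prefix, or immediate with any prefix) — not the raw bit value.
off 0x04: read 4e 00 as big → 0x4e00
  opcode bits[15:11]=0x9: inv/R
  [10:9] rd=3 = x3

x3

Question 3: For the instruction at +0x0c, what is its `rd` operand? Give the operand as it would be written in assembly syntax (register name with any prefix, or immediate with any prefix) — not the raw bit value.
off 0x0c: read e9 00 as big → 0xe900
  op=0xe900>>11=0x1d ⇒ ld (RR)
  rd@[10:9]=0x0 ⇒ x0
  rs@[8:7]=0x2 ⇒ x2

x0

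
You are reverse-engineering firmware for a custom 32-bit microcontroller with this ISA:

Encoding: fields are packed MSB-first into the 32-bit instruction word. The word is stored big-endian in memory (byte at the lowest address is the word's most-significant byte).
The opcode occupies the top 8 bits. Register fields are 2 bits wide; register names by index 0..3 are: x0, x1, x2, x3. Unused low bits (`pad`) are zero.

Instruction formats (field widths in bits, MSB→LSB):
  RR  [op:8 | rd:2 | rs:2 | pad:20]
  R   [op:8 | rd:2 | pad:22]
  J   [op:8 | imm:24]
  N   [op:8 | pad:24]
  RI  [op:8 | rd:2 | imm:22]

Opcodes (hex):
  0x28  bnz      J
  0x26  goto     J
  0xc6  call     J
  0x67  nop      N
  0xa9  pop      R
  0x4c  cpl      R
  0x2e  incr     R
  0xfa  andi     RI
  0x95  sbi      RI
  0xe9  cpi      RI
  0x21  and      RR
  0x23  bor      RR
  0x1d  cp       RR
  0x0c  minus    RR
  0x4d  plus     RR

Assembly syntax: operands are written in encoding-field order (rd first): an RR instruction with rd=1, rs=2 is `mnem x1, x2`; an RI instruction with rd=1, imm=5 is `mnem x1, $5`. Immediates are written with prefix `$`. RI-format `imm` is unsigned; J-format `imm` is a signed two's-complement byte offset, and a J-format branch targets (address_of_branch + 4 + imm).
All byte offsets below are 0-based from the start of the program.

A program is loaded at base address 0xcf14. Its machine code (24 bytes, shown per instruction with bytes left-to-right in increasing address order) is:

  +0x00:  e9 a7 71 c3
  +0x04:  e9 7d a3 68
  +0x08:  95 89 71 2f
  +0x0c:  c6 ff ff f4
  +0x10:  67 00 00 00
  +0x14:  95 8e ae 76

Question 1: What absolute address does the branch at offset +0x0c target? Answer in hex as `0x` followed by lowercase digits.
0xcf18

@+0c  big-endian(c6 ff ff f4) = 0xc6fffff4
  top 8b → 0xc6 → call [J]
  imm@[23:0]=0xfffff4 (s24→-12) ⇒ $-12
  target = base 0xcf14 + off 0x0c + 4 + imm -12 = 0xcf18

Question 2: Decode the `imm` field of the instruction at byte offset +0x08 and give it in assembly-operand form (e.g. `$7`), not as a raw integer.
[08] 95 89 71 2f → 0x9589712f
  opcode bits[31:24]=0x95: sbi/RI
  [23:22] rd=2 = x2
  [21:0] imm=618799 = $618799

$618799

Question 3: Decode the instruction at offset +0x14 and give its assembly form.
[14] 95 8e ae 76 → 0x958eae76
  op=0x958eae76>>24=0x95 ⇒ sbi (RI)
  [23:22] rd=2 = x2
  [21:0] imm=962166 = $962166

sbi x2, $962166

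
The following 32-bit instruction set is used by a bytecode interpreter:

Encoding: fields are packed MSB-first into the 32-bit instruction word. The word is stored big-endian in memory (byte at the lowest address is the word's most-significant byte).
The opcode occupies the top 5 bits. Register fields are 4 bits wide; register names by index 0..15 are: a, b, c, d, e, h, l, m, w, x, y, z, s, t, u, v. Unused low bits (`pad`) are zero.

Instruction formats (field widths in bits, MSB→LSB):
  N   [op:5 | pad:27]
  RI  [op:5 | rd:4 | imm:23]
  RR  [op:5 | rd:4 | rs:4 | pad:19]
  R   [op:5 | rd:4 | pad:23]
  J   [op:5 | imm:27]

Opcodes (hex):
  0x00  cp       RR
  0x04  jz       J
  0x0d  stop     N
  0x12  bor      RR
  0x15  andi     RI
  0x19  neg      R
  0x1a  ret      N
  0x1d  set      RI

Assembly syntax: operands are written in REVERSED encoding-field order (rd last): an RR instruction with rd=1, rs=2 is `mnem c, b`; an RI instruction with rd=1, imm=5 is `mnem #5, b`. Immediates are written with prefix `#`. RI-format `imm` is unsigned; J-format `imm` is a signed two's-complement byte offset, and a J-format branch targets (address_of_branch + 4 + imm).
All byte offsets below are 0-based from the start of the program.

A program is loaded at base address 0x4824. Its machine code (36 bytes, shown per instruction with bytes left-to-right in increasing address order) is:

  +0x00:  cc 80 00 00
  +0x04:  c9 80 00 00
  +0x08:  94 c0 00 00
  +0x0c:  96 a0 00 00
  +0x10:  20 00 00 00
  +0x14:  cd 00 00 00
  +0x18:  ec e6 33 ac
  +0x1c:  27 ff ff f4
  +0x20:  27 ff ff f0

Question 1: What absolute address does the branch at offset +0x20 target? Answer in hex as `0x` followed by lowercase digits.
0x4838

+0x20: 27 ff ff f0 ⇒ word 0x27fffff0 (big)
  top 5b → 0x4 → jz [J]
  imm@[26:0]=0x7fffff0 (s27→-16) ⇒ #-16
  target = base 0x4824 + off 0x20 + 4 + imm -16 = 0x4838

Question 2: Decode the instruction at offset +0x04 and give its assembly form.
+0x04: c9 80 00 00 ⇒ word 0xc9800000 (big)
  top 5b → 0x19 → neg [R]
  [26:23] rd=3 = d

neg d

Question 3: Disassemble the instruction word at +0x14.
off 0x14: read cd 00 00 00 as big → 0xcd000000
  opcode bits[31:27]=0x19: neg/R
  rd@[26:23]=0xa ⇒ y

neg y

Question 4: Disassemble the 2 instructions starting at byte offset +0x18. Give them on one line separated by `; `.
set #6697900, x; jz #-12

+0x18: ec e6 33 ac ⇒ word 0xece633ac (big)
  top 5b → 0x1d → set [RI]
  rd@[26:23]=0x9 ⇒ x
  imm@[22:0]=0x6633ac ⇒ #6697900
+0x1c: 27 ff ff f4 ⇒ word 0x27fffff4 (big)
  top 5b → 0x4 → jz [J]
  imm@[26:0]=0x7fffff4 (s27→-12) ⇒ #-12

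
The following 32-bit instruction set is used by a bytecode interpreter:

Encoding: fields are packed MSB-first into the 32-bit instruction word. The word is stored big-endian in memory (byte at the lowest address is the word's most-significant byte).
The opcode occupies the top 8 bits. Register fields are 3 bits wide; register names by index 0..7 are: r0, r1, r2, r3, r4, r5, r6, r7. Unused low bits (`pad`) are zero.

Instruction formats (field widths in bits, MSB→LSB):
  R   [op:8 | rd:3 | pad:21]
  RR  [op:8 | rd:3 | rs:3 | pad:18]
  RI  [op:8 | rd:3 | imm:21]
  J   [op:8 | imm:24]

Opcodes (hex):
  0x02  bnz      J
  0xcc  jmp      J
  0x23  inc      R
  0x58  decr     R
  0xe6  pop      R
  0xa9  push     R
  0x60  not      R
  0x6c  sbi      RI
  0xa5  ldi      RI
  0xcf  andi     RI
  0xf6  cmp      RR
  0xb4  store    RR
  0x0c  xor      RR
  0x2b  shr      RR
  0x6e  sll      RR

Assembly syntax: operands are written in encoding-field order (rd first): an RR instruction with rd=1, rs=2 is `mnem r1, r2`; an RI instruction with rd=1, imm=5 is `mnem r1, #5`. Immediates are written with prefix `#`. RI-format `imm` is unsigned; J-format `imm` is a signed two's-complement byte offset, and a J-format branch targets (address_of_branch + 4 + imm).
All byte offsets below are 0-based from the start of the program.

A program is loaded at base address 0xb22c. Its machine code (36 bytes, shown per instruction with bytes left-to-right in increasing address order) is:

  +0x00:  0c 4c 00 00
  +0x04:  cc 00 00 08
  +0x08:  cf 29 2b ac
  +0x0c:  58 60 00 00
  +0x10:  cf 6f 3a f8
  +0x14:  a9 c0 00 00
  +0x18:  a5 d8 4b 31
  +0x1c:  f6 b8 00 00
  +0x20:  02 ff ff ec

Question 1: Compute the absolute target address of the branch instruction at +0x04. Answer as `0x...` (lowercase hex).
off 0x04: read cc 00 00 08 as big → 0xcc000008
  opcode bits[31:24]=0xcc: jmp/J
  [23:0] imm=8 = #8
  target = base 0xb22c + off 0x04 + 4 + imm 8 = 0xb23c

0xb23c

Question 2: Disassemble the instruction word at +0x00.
xor r2, r3

@+00  big-endian(0c 4c 00 00) = 0x0c4c0000
  opcode bits[31:24]=0xc: xor/RR
  rd: (w>>21)&0x7=0x2 → r2
  rs: (w>>18)&0x7=0x3 → r3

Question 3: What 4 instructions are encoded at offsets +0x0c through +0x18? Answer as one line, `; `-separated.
decr r3; andi r3, #998136; push r6; ldi r6, #1592113

+0x0c: 58 60 00 00 ⇒ word 0x58600000 (big)
  opcode bits[31:24]=0x58: decr/R
  rd: (w>>21)&0x7=0x3 → r3
+0x10: cf 6f 3a f8 ⇒ word 0xcf6f3af8 (big)
  opcode bits[31:24]=0xcf: andi/RI
  rd: (w>>21)&0x7=0x3 → r3
  imm: (w>>0)&0x1fffff=0xf3af8 → #998136
+0x14: a9 c0 00 00 ⇒ word 0xa9c00000 (big)
  opcode bits[31:24]=0xa9: push/R
  rd: (w>>21)&0x7=0x6 → r6
+0x18: a5 d8 4b 31 ⇒ word 0xa5d84b31 (big)
  opcode bits[31:24]=0xa5: ldi/RI
  rd: (w>>21)&0x7=0x6 → r6
  imm: (w>>0)&0x1fffff=0x184b31 → #1592113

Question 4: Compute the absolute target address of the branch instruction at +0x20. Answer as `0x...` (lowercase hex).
off 0x20: read 02 ff ff ec as big → 0x02ffffec
  op=0x02ffffec>>24=0x2 ⇒ bnz (J)
  imm@[23:0]=0xffffec (s24→-20) ⇒ #-20
  target = base 0xb22c + off 0x20 + 4 + imm -20 = 0xb23c

0xb23c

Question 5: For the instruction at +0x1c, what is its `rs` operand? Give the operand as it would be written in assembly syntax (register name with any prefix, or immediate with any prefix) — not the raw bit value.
r6

+0x1c: f6 b8 00 00 ⇒ word 0xf6b80000 (big)
  opcode bits[31:24]=0xf6: cmp/RR
  rd: (w>>21)&0x7=0x5 → r5
  rs: (w>>18)&0x7=0x6 → r6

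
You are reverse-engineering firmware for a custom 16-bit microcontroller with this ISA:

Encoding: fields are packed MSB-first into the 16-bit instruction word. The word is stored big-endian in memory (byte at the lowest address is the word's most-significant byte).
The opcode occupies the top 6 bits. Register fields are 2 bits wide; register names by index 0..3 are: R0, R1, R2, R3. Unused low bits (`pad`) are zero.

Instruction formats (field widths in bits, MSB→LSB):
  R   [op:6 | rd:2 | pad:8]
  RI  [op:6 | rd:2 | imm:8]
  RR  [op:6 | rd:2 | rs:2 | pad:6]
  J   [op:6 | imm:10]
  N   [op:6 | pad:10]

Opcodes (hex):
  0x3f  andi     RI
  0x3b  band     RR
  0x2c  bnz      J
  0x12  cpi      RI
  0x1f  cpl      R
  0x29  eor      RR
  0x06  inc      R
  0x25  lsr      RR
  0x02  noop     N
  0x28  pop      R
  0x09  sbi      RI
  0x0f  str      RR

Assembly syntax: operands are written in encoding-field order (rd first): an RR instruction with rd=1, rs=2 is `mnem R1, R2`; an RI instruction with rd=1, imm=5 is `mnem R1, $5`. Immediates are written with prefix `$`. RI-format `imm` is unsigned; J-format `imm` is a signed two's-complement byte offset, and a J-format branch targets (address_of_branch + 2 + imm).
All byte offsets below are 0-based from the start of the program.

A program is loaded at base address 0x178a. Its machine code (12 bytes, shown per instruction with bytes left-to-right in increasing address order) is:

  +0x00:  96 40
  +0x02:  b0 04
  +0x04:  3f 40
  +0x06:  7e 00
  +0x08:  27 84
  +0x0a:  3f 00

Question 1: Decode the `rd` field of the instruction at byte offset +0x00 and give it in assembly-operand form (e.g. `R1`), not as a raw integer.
+0x00: 96 40 ⇒ word 0x9640 (big)
  op=0x9640>>10=0x25 ⇒ lsr (RR)
  rd@[9:8]=0x2 ⇒ R2
  rs@[7:6]=0x1 ⇒ R1

R2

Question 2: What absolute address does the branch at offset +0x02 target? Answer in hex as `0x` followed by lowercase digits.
+0x02: b0 04 ⇒ word 0xb004 (big)
  opcode bits[15:10]=0x2c: bnz/J
  imm: (w>>0)&0x3ff=0x4 → $4
  target = base 0x178a + off 0x02 + 2 + imm 4 = 0x1792

0x1792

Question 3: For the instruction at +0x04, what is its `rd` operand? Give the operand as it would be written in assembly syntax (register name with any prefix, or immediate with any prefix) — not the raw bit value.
R3

+0x04: 3f 40 ⇒ word 0x3f40 (big)
  top 6b → 0xf → str [RR]
  rd: (w>>8)&0x3=0x3 → R3
  rs: (w>>6)&0x3=0x1 → R1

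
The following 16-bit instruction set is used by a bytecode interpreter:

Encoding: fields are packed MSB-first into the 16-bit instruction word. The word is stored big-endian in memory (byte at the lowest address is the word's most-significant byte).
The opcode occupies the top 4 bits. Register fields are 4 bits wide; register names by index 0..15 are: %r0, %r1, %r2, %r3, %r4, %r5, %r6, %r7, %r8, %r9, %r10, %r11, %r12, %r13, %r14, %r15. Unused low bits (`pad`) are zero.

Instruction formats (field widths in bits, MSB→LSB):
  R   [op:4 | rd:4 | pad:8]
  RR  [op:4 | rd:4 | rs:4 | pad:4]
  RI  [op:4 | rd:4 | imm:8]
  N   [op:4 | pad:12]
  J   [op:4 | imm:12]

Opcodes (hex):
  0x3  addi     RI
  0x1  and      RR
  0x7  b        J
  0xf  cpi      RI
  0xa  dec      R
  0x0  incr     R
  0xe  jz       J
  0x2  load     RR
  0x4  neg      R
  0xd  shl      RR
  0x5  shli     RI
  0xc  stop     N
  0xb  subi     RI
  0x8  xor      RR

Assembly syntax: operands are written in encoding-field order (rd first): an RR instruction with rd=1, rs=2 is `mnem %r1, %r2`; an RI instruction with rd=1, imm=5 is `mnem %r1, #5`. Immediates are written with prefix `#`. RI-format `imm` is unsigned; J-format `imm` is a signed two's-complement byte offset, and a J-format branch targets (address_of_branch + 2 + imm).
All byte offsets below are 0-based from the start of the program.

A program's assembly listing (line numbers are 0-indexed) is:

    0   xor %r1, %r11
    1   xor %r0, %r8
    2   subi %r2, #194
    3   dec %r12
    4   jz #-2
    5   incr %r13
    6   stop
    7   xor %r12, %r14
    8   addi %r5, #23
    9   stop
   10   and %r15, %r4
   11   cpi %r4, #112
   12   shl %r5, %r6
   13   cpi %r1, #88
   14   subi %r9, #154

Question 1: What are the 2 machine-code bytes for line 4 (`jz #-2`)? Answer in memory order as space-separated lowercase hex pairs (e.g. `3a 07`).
L4: jz op=0xe:4|imm=-2:12 ⇒ 0xeffe ⇒ big ef fe

ef fe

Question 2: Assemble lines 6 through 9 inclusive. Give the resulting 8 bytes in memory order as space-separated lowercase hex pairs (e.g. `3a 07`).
6. stop fields op=0xc:4|pad=0:12 → word c000h → c0 00
7. xor fields op=0x8:4|rd=12:4|rs=14:4|pad=0:4 → word 8ce0h → 8c e0
8. addi fields op=0x3:4|rd=5:4|imm=23:8 → word 3517h → 35 17
9. stop fields op=0xc:4|pad=0:12 → word c000h → c0 00

c0 00 8c e0 35 17 c0 00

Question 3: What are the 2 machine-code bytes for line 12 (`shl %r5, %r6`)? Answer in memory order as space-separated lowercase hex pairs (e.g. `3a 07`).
d5 60

12. shl fields op=0xd:4|rd=5:4|rs=6:4|pad=0:4 → word d560h → d5 60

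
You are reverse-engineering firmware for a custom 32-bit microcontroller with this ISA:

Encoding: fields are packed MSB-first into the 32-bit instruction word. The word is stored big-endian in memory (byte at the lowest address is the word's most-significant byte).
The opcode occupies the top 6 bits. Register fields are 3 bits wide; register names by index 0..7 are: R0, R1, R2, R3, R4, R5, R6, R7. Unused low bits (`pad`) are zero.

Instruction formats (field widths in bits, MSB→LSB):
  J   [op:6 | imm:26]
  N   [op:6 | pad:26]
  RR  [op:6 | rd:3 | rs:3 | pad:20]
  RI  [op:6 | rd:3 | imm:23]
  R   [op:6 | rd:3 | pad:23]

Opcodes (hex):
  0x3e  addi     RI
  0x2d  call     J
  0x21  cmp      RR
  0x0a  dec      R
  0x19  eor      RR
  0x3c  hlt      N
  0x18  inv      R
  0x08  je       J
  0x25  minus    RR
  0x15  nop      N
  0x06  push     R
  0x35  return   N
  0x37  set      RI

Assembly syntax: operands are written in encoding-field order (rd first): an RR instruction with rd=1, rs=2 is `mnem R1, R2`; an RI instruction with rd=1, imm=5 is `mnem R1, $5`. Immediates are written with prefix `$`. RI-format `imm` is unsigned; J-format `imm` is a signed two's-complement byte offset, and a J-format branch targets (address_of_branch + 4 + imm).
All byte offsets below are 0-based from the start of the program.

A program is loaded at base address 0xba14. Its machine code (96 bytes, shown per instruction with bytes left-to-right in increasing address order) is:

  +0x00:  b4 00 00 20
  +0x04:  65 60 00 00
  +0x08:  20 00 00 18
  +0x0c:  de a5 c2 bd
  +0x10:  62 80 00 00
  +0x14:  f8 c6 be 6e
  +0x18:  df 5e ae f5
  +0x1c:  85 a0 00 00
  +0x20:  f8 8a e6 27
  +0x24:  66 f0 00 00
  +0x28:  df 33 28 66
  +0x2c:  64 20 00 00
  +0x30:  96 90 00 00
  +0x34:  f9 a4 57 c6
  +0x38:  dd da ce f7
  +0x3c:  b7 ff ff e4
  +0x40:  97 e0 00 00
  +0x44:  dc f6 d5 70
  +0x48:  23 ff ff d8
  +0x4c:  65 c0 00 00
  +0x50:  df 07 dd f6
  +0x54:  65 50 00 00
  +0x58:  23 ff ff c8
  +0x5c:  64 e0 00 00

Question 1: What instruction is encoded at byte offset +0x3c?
+0x3c: b7 ff ff e4 ⇒ word 0xb7ffffe4 (big)
  top 6b → 0x2d → call [J]
  imm@[25:0]=0x3ffffe4 (s26→-28) ⇒ $-28

call $-28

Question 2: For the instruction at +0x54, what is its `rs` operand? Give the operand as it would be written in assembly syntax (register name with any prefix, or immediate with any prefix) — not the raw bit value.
+0x54: 65 50 00 00 ⇒ word 0x65500000 (big)
  opcode bits[31:26]=0x19: eor/RR
  rd@[25:23]=0x2 ⇒ R2
  rs@[22:20]=0x5 ⇒ R5

R5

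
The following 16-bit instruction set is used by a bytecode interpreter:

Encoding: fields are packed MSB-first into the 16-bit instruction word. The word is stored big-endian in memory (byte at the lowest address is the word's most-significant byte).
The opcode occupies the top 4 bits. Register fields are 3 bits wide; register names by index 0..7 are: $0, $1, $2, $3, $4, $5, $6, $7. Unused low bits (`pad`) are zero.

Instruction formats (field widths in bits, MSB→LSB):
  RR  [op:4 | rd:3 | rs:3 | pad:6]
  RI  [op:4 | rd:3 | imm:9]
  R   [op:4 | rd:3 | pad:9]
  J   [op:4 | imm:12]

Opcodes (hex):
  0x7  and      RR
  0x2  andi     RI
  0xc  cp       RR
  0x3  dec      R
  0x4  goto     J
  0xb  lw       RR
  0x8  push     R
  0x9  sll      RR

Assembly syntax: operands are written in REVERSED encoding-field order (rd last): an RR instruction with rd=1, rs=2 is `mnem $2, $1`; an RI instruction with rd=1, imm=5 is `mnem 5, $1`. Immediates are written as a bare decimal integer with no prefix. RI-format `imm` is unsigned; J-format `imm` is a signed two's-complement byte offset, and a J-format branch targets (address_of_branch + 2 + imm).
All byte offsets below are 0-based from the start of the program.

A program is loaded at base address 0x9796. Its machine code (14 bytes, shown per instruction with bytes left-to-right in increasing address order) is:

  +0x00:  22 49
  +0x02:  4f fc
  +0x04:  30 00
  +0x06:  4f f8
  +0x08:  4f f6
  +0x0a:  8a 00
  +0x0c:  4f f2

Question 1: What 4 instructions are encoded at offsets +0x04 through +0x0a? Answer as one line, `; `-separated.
dec $0; goto -8; goto -10; push $5

+0x04: 30 00 ⇒ word 0x3000 (big)
  op=0x3000>>12=0x3 ⇒ dec (R)
  [11:9] rd=0 = $0
+0x06: 4f f8 ⇒ word 0x4ff8 (big)
  op=0x4ff8>>12=0x4 ⇒ goto (J)
  [11:0] imm=4088 (s12→-8) = -8
+0x08: 4f f6 ⇒ word 0x4ff6 (big)
  op=0x4ff6>>12=0x4 ⇒ goto (J)
  [11:0] imm=4086 (s12→-10) = -10
+0x0a: 8a 00 ⇒ word 0x8a00 (big)
  op=0x8a00>>12=0x8 ⇒ push (R)
  [11:9] rd=5 = $5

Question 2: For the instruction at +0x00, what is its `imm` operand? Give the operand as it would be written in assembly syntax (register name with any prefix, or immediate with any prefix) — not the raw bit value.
73

@+00  big-endian(22 49) = 0x2249
  opcode bits[15:12]=0x2: andi/RI
  [11:9] rd=1 = $1
  [8:0] imm=73 = 73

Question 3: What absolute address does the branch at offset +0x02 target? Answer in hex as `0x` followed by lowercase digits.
0x9796

off 0x02: read 4f fc as big → 0x4ffc
  op=0x4ffc>>12=0x4 ⇒ goto (J)
  imm@[11:0]=0xffc (s12→-4) ⇒ -4
  target = base 0x9796 + off 0x02 + 2 + imm -4 = 0x9796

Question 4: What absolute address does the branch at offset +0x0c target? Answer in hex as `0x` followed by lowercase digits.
0x9796

@+0c  big-endian(4f f2) = 0x4ff2
  top 4b → 0x4 → goto [J]
  [11:0] imm=4082 (s12→-14) = -14
  target = base 0x9796 + off 0x0c + 2 + imm -14 = 0x9796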